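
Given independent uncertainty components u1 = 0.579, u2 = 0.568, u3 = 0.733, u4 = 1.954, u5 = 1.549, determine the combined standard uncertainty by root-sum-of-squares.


uc = sqrt(0.579^2 + 0.568^2 + 0.733^2 + 1.954^2 + 1.549^2)
uc = sqrt(7.412671)
uc = 2.7226

2.7226


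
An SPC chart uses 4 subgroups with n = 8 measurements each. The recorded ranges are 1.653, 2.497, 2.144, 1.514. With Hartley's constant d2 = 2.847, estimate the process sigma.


R_bar = (1.653 + 2.497 + 2.144 + 1.514) / 4
R_bar = 7.808 / 4 = 1.952
sigma_hat = R_bar / d2 = 1.952 / 2.847 = 0.6856

0.6856


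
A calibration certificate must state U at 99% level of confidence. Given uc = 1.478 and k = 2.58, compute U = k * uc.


U = k * uc
U = 2.58 * 1.478
U = 3.8132

3.8132


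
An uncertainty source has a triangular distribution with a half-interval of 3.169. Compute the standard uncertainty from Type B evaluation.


u_B = half_width / sqrt(6)
u_B = 3.169 / 2.4494897
u_B = 1.2937

1.2937


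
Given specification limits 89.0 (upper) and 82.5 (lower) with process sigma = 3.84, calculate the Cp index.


Cp = (USL - LSL) / (6 * sigma)
= (89.0 - 82.5) / (6 * 3.84)
= 6.5000 / 23.0400
= 0.2821

0.2821


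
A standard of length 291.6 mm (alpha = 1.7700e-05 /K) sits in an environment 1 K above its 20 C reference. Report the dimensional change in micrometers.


dL = L * alpha * dT
= 291.6 * 1.7700e-05 * 1
= 0.0051613 mm
dL_um = 0.0051613 * 1000 = 5.1613 um

5.1613


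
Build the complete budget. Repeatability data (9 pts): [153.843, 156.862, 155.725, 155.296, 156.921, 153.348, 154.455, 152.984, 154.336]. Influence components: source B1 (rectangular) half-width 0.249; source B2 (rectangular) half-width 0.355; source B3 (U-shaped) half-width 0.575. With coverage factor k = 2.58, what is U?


mean = (153.843 + 156.862 + 155.725 + 155.296 + 156.921 + 153.348 + 154.455 + 152.984 + 154.336) / 9 = 154.8633333
s = sqrt(sum((x - mean)^2)/(n-1)) = 1.4349371
u_A = s / sqrt(n) = 1.4349371 / sqrt(9) = 0.47831237
u_B1 = 0.249 / sqrt(3) = 0.14376022
u_B2 = 0.355 / sqrt(3) = 0.20495935
u_B3 = 0.575 / sqrt(2) = 0.4065864
uc = sqrt(0.47831237^2 + 0.14376022^2 + 0.20495935^2 + 0.4065864^2) = 0.67584803
U = k * uc = 2.58 * 0.67584803
U = 1.7437

1.7437


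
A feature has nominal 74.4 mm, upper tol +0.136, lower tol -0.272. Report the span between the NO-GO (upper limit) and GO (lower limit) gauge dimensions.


GO = nominal - lower_tol (smallest hole = maximum material condition)
GO = 74.4 - 0.272 = 74.128
NO-GO = nominal + upper_tol (largest hole = least material condition)
NO-GO = 74.4 + 0.136 = 74.536
spread = NO-GO - GO = 74.536 - 74.128 = 0.4080

0.4080


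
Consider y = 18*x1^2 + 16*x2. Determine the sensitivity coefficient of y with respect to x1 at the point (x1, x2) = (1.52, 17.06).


y = 18*x1^2 + 16*x2
dy/dx1 = 2*18*x1
Evaluate at x1 = 1.52: c1 = 36 * 1.52
c1 = 54.7200

54.7200


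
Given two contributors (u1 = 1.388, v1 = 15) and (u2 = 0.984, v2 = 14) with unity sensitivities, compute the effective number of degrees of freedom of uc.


uc = sqrt(u1^2 + u2^2) = sqrt(1.388^2 + 0.984^2) = 1.7014112
v_eff = uc^4 / (u1^4/v1 + u2^4/v2)
= 1.7014112^4 / (1.388^4/15 + 0.984^4/14)
= 8.3798675 / 0.31440381
v_eff = 26.6532

26.6532


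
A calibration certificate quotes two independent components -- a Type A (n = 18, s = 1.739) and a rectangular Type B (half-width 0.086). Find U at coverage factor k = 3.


u_A = s / sqrt(n) = 1.739 / sqrt(18) = 0.40988623
u_B = half_width / sqrt(3) = 0.086 / sqrt(3) = 0.049652123
uc = sqrt(u_A^2 + u_B^2) = sqrt(0.40988623^2 + 0.049652123^2) = 0.41288262
U = k * uc = 3 * 0.41288262
U = 1.2386

1.2386


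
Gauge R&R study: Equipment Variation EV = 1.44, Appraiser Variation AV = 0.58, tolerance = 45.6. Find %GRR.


GRR = sqrt(EV^2 + AV^2) = sqrt(1.44^2 + 0.58^2) = 1.5524175
%GRR = GRR / tol * 100 = 1.5524175 / 45.6 * 100
%GRR = 3.4044

3.4044


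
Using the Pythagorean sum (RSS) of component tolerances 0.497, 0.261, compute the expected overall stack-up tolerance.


RSS = sqrt(0.497^2 + 0.261^2)
= sqrt(0.31513)
= 0.5614

0.5614


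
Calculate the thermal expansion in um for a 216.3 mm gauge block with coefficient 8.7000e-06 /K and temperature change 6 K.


dL = L * alpha * dT
= 216.3 * 8.7000e-06 * 6
= 0.0112909 mm
dL_um = 0.0112909 * 1000 = 11.2909 um

11.2909


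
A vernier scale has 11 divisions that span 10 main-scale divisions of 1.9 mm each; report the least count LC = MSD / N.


LC = MSD / n_div
= 1.9 / 11
= 0.1727

0.1727


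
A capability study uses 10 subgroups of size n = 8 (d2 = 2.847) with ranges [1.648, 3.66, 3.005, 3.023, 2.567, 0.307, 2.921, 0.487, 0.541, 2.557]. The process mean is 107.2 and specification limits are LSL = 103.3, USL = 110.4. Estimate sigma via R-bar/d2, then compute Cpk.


R_bar = (1.648 + 3.66 + 3.005 + 3.023 + 2.567 + 0.307 + 2.921 + 0.487 + 0.541 + 2.557) / 10 = 2.0716
sigma = R_bar / d2 = 2.0716 / 2.847 = 0.72764313
Cp = (USL - LSL)/(6*sigma) = (110.4 - 103.3)/(6*0.72764313) = 1.6263
Cpu = (110.4 - 107.2)/(3*0.72764313) = 1.4659
Cpl = (107.2 - 103.3)/(3*0.72764313) = 1.7866
Cpk = min(Cpu, Cpl) = 1.4659

1.4659


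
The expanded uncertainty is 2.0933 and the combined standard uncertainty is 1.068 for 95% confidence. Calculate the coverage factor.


k = U / uc
k = 2.0933 / 1.068
k = 1.96

1.96


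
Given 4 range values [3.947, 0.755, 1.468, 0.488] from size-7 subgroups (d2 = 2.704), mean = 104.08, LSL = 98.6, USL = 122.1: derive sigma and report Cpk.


R_bar = (3.947 + 0.755 + 1.468 + 0.488) / 4 = 1.6645
sigma = R_bar / d2 = 1.6645 / 2.704 = 0.61556953
Cp = (USL - LSL)/(6*sigma) = (122.1 - 98.6)/(6*0.61556953) = 6.3627
Cpu = (122.1 - 104.08)/(3*0.61556953) = 9.7579
Cpl = (104.08 - 98.6)/(3*0.61556953) = 2.9674
Cpk = min(Cpu, Cpl) = 2.9674

2.9674


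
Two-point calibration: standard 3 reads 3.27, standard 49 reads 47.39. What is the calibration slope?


slope = (y2 - y1) / (x2 - x1)
= (47.39 - 3.27) / (49 - 3)
= 44.1200 / 46
= 0.9591

0.9591


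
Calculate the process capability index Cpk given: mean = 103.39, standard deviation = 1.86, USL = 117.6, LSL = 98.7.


Cpu = (USL - mean) / (3*sigma) = (117.6 - 103.39) / (3*1.86) = 2.5466
Cpl = (mean - LSL) / (3*sigma) = (103.39 - 98.7) / (3*1.86) = 0.8405
Cpk = min(Cpu, Cpl) = 0.8405

0.8405


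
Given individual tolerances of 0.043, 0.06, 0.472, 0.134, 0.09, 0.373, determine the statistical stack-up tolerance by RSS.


RSS = sqrt(0.043^2 + 0.06^2 + 0.472^2 + 0.134^2 + 0.09^2 + 0.373^2)
= sqrt(0.393418)
= 0.6272

0.6272


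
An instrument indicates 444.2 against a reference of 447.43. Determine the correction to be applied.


Correction = standard - reading
= 447.43 - 444.2
= 3.2300

3.2300


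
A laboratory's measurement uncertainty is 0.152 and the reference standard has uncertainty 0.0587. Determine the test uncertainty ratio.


TUR = u_lab / u_ref
= 0.152 / 0.0587
= 2.5894

2.5894


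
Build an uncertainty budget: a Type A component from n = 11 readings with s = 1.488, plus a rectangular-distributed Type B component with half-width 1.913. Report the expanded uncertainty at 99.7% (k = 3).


u_A = s / sqrt(n) = 1.488 / sqrt(11) = 0.44864888
u_B = half_width / sqrt(3) = 1.913 / sqrt(3) = 1.1044711
uc = sqrt(u_A^2 + u_B^2) = sqrt(0.44864888^2 + 1.1044711^2) = 1.1921167
U = k * uc = 3 * 1.1921167
U = 3.5764

3.5764


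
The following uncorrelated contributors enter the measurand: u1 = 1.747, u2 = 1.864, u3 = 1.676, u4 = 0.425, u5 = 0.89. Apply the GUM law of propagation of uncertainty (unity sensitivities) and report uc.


uc = sqrt(1.747^2 + 1.864^2 + 1.676^2 + 0.425^2 + 0.89^2)
uc = sqrt(10.308206)
uc = 3.2106

3.2106


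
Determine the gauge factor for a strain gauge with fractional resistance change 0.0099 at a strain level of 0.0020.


GF = (dR/R) / epsilon
= 0.0099 / 0.0020
= 4.9500

4.9500


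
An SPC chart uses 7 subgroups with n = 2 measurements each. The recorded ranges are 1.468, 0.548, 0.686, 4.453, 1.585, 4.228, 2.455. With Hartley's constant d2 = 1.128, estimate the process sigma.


R_bar = (1.468 + 0.548 + 0.686 + 4.453 + 1.585 + 4.228 + 2.455) / 7
R_bar = 15.423 / 7 = 2.2032857
sigma_hat = R_bar / d2 = 2.2032857 / 1.128 = 1.9533

1.9533


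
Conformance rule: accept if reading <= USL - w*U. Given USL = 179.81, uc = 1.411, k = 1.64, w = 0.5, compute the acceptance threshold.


U = k * uc = 1.64 * 1.411 = 2.31404
guard band g = w * U = 0.5 * 2.31404 = 1.15702
AL = USL - g = 179.81 - 1.15702
AL = 178.6530

178.6530


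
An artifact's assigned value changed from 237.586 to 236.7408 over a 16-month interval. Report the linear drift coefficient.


rate = (v2 - v1) / months
= (236.7408 - 237.586) / 16
= -0.8452 / 16
= -0.0528

-0.0528


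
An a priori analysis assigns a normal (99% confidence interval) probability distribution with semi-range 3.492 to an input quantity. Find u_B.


u_B = half_width / 2.576
u_B = 3.492 / 2.576
u_B = 1.3556

1.3556


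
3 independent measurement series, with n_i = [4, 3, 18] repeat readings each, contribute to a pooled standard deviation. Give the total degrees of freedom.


nu = sum_i (n_i - 1)
nu = ((4 - 1) + (3 - 1) + (18 - 1))
nu = 3 + 2 + 17
nu = 22

22


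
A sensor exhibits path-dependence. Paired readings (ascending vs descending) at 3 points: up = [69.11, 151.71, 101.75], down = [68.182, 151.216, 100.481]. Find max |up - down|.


|69.11 - 68.182| = 0.9280
|151.71 - 151.216| = 0.4940
|101.75 - 100.481| = 1.2690
hysteresis = max(diffs) = 1.2690

1.2690


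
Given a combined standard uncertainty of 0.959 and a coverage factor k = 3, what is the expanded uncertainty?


U = k * uc
U = 3 * 0.959
U = 2.8770

2.8770


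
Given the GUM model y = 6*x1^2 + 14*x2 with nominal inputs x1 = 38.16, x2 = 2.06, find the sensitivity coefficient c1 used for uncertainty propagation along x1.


y = 6*x1^2 + 14*x2
dy/dx1 = 2*6*x1
Evaluate at x1 = 38.16: c1 = 12 * 38.16
c1 = 457.9200

457.9200


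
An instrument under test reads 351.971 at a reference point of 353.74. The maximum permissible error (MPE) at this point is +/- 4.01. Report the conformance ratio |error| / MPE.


e = indication - reference = 351.971 - 353.74 = -1.7690
|e| = 1.7690
ratio = |e| / MPE = 1.7690 / 4.01
ratio = 0.4411

0.4411


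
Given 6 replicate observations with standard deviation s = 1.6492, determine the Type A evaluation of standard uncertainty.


u_A = s / sqrt(n)
u_A = 1.6492 / sqrt(6)
u_A = 1.6492 / 2.4494897
u_A = 0.6733

0.6733


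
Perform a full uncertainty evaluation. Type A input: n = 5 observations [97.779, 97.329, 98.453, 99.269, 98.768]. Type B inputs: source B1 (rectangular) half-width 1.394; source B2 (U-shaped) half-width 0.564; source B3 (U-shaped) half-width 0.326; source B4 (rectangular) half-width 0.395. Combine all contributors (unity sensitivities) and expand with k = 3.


mean = (97.779 + 97.329 + 98.453 + 99.269 + 98.768) / 5 = 98.3196
s = sqrt(sum((x - mean)^2)/(n-1)) = 0.77358826
u_A = s / sqrt(n) = 0.77358826 / sqrt(5) = 0.34595919
u_B1 = 1.394 / sqrt(3) = 0.80482628
u_B2 = 0.564 / sqrt(2) = 0.39880822
u_B3 = 0.326 / sqrt(2) = 0.23051681
u_B4 = 0.395 / sqrt(3) = 0.22805336
uc = sqrt(0.34595919^2 + 0.80482628^2 + 0.39880822^2 + 0.23051681^2 + 0.22805336^2) = 1.0156906
U = k * uc = 3 * 1.0156906
U = 3.0471

3.0471


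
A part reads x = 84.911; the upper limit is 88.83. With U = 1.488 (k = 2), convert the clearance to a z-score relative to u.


u = U / k = 1.488 / 2 = 0.744
margin = |USL - x| = |88.83 - 84.911| = 3.919
z = margin / u = 3.919 / 0.744
z = 5.2675

5.2675


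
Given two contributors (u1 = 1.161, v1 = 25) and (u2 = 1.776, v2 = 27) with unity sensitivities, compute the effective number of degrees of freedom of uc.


uc = sqrt(u1^2 + u2^2) = sqrt(1.161^2 + 1.776^2) = 2.1218146
v_eff = uc^4 / (u1^4/v1 + u2^4/v2)
= 2.1218146^4 / (1.161^4/25 + 1.776^4/27)
= 20.268879 / 0.44115069
v_eff = 45.9455

45.9455


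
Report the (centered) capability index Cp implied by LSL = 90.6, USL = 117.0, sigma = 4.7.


Cp = (USL - LSL) / (6 * sigma)
= (117.0 - 90.6) / (6 * 4.7)
= 26.4000 / 28.2000
= 0.9362

0.9362


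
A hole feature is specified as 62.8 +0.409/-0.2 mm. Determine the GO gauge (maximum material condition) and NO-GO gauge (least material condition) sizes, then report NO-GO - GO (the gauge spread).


GO = nominal - lower_tol (smallest hole = maximum material condition)
GO = 62.8 - 0.2 = 62.6
NO-GO = nominal + upper_tol (largest hole = least material condition)
NO-GO = 62.8 + 0.409 = 63.209
spread = NO-GO - GO = 63.209 - 62.6 = 0.6090

0.6090


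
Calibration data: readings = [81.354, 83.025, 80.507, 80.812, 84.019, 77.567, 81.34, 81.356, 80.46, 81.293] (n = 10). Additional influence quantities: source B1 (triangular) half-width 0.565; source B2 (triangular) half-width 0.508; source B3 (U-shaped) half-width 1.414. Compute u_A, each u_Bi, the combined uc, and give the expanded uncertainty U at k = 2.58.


mean = (81.354 + 83.025 + 80.507 + 80.812 + 84.019 + 77.567 + 81.34 + 81.356 + 80.46 + 81.293) / 10 = 81.1733
s = sqrt(sum((x - mean)^2)/(n-1)) = 1.6906159
u_A = s / sqrt(n) = 1.6906159 / sqrt(10) = 0.53461969
u_B1 = 0.565 / sqrt(6) = 0.23066028
u_B2 = 0.508 / sqrt(6) = 0.20739013
u_B3 = 1.414 / sqrt(2) = 0.99984899
uc = sqrt(0.53461969^2 + 0.23066028^2 + 0.20739013^2 + 0.99984899^2) = 1.1754706
U = k * uc = 2.58 * 1.1754706
U = 3.0327

3.0327


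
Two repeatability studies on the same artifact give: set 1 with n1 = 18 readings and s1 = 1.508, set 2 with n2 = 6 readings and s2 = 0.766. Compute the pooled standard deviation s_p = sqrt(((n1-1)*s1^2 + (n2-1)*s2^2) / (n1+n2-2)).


s_p = sqrt(((n1-1)*s1^2 + (n2-1)*s2^2) / (n1+n2-2))
numerator = (18-1)*1.508^2 + (6-1)*0.766^2 = 38.659088 + 2.93378 = 41.592868
denominator = 18 + 6 - 2 = 22
s_p^2 = 41.592868 / 22 = 1.8905849
s_p = sqrt(1.8905849) = 1.3750

1.3750


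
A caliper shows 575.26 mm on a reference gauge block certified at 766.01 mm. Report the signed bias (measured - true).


Systematic error = measured - true
= 575.26 - 766.01
= -190.7500

-190.7500


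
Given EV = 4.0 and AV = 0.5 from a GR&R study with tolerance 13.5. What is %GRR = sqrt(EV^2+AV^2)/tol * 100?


GRR = sqrt(EV^2 + AV^2) = sqrt(4.0^2 + 0.5^2) = 4.0311289
%GRR = GRR / tol * 100 = 4.0311289 / 13.5 * 100
%GRR = 29.8602

29.8602


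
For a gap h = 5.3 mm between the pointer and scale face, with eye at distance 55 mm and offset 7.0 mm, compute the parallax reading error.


error = h * offset / d
= 5.3 * 7.0 / 55
= 0.6745

0.6745


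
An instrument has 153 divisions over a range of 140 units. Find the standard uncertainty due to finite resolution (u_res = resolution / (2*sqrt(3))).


resolution = range / divisions
resolution = 140 / 153 = 0.91503268
u_res = resolution / (2*sqrt(3))
u_res = 0.91503268 / 3.4641016
u_res = 0.2641

0.2641


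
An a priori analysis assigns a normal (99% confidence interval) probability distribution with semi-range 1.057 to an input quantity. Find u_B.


u_B = half_width / 2.576
u_B = 1.057 / 2.576
u_B = 0.4103

0.4103


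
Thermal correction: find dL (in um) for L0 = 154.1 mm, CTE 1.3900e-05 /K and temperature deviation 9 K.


dL = L * alpha * dT
= 154.1 * 1.3900e-05 * 9
= 0.0192779 mm
dL_um = 0.0192779 * 1000 = 19.2779 um

19.2779


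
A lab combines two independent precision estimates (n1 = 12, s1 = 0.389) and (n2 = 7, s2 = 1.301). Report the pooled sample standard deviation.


s_p = sqrt(((n1-1)*s1^2 + (n2-1)*s2^2) / (n1+n2-2))
numerator = (12-1)*0.389^2 + (7-1)*1.301^2 = 1.664531 + 10.155606 = 11.820137
denominator = 12 + 7 - 2 = 17
s_p^2 = 11.820137 / 17 = 0.69530218
s_p = sqrt(0.69530218) = 0.8338

0.8338


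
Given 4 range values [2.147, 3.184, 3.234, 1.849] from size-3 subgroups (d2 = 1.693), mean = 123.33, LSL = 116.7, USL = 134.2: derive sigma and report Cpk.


R_bar = (2.147 + 3.184 + 3.234 + 1.849) / 4 = 2.6035
sigma = R_bar / d2 = 2.6035 / 1.693 = 1.5378027
Cp = (USL - LSL)/(6*sigma) = (134.2 - 116.7)/(6*1.5378027) = 1.8966
Cpu = (134.2 - 123.33)/(3*1.5378027) = 2.3562
Cpl = (123.33 - 116.7)/(3*1.5378027) = 1.4371
Cpk = min(Cpu, Cpl) = 1.4371

1.4371


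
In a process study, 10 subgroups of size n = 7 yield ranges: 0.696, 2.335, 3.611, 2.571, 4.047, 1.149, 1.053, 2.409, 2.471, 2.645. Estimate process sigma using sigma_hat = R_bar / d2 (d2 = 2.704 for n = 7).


R_bar = (0.696 + 2.335 + 3.611 + 2.571 + 4.047 + 1.149 + 1.053 + 2.409 + 2.471 + 2.645) / 10
R_bar = 22.987 / 10 = 2.2987
sigma_hat = R_bar / d2 = 2.2987 / 2.704 = 0.8501

0.8501


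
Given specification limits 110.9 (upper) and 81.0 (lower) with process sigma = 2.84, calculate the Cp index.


Cp = (USL - LSL) / (6 * sigma)
= (110.9 - 81.0) / (6 * 2.84)
= 29.9000 / 17.0400
= 1.7547

1.7547


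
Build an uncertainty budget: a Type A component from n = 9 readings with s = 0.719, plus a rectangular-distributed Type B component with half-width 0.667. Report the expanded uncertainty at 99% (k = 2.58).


u_A = s / sqrt(n) = 0.719 / sqrt(9) = 0.23966667
u_B = half_width / sqrt(3) = 0.667 / sqrt(3) = 0.38509263
uc = sqrt(u_A^2 + u_B^2) = sqrt(0.23966667^2 + 0.38509263^2) = 0.4535818
U = k * uc = 2.58 * 0.4535818
U = 1.1702

1.1702


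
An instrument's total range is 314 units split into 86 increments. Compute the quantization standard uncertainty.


resolution = range / divisions
resolution = 314 / 86 = 3.6511628
u_res = resolution / (2*sqrt(3))
u_res = 3.6511628 / 3.4641016
u_res = 1.0540

1.0540


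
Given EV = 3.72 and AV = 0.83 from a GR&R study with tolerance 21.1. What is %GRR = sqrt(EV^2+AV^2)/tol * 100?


GRR = sqrt(EV^2 + AV^2) = sqrt(3.72^2 + 0.83^2) = 3.8114695
%GRR = GRR / tol * 100 = 3.8114695 / 21.1 * 100
%GRR = 18.0638

18.0638


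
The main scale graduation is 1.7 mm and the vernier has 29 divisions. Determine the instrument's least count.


LC = MSD / n_div
= 1.7 / 29
= 0.0586

0.0586


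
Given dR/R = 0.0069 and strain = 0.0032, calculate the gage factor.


GF = (dR/R) / epsilon
= 0.0069 / 0.0032
= 2.1562

2.1562


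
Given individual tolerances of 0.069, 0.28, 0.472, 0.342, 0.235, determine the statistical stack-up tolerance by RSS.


RSS = sqrt(0.069^2 + 0.28^2 + 0.472^2 + 0.342^2 + 0.235^2)
= sqrt(0.478134)
= 0.6915

0.6915


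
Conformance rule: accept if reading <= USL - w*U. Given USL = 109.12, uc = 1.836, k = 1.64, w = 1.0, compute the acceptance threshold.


U = k * uc = 1.64 * 1.836 = 3.01104
guard band g = w * U = 1.0 * 3.01104 = 3.01104
AL = USL - g = 109.12 - 3.01104
AL = 106.1090

106.1090


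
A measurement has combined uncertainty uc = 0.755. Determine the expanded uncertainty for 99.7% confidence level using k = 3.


U = k * uc
U = 3 * 0.755
U = 2.2650

2.2650


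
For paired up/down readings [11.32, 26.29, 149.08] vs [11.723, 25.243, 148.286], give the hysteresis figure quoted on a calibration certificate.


|11.32 - 11.723| = 0.4030
|26.29 - 25.243| = 1.0470
|149.08 - 148.286| = 0.7940
hysteresis = max(diffs) = 1.0470

1.0470


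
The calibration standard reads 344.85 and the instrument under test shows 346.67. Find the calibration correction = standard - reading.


Correction = standard - reading
= 344.85 - 346.67
= -1.8200

-1.8200


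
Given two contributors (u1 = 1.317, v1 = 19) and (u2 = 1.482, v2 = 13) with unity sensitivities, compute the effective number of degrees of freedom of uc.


uc = sqrt(u1^2 + u2^2) = sqrt(1.317^2 + 1.482^2) = 1.9826278
v_eff = uc^4 / (u1^4/v1 + u2^4/v2)
= 1.9826278^4 / (1.317^4/19 + 1.482^4/13)
= 15.451291 / 0.52940413
v_eff = 29.1862

29.1862


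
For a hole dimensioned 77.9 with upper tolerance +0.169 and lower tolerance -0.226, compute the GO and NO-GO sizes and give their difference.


GO = nominal - lower_tol (smallest hole = maximum material condition)
GO = 77.9 - 0.226 = 77.674
NO-GO = nominal + upper_tol (largest hole = least material condition)
NO-GO = 77.9 + 0.169 = 78.069
spread = NO-GO - GO = 78.069 - 77.674 = 0.3950

0.3950


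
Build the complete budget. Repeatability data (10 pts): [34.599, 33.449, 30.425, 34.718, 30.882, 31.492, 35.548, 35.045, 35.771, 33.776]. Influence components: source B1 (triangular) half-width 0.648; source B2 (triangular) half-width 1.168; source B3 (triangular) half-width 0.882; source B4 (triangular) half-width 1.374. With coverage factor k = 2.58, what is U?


mean = (34.599 + 33.449 + 30.425 + 34.718 + 30.882 + 31.492 + 35.548 + 35.045 + 35.771 + 33.776) / 10 = 33.5705
s = sqrt(sum((x - mean)^2)/(n-1)) = 1.9664063
u_A = s / sqrt(n) = 1.9664063 / sqrt(10) = 0.62183227
u_B1 = 0.648 / sqrt(6) = 0.26454489
u_B2 = 1.168 / sqrt(6) = 0.476834
u_B3 = 0.882 / sqrt(6) = 0.36007499
u_B4 = 1.374 / sqrt(6) = 0.56093315
uc = sqrt(0.62183227^2 + 0.26454489^2 + 0.476834^2 + 0.36007499^2 + 0.56093315^2) = 1.0622288
U = k * uc = 2.58 * 1.0622288
U = 2.7406

2.7406


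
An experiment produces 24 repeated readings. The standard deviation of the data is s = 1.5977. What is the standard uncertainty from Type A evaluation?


u_A = s / sqrt(n)
u_A = 1.5977 / sqrt(24)
u_A = 1.5977 / 4.8989795
u_A = 0.3261

0.3261


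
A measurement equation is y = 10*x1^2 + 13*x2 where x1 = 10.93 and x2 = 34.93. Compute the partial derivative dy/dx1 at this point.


y = 10*x1^2 + 13*x2
dy/dx1 = 2*10*x1
Evaluate at x1 = 10.93: c1 = 20 * 10.93
c1 = 218.6000

218.6000


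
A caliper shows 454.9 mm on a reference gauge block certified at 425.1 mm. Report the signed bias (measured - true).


Systematic error = measured - true
= 454.9 - 425.1
= 29.8000

29.8000


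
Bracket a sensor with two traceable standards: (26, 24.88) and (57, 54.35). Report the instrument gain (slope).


slope = (y2 - y1) / (x2 - x1)
= (54.35 - 24.88) / (57 - 26)
= 29.4700 / 31
= 0.9506

0.9506


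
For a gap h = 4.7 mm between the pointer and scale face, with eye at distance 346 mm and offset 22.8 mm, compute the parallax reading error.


error = h * offset / d
= 4.7 * 22.8 / 346
= 0.3097

0.3097


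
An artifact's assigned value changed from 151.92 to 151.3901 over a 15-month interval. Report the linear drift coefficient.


rate = (v2 - v1) / months
= (151.3901 - 151.92) / 15
= -0.5299 / 15
= -0.0353

-0.0353


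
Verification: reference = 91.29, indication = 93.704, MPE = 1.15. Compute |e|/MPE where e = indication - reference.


e = indication - reference = 93.704 - 91.29 = 2.4140
|e| = 2.4140
ratio = |e| / MPE = 2.4140 / 1.15
ratio = 2.0991

2.0991


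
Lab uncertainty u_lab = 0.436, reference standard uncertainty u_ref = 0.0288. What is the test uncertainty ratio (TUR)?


TUR = u_lab / u_ref
= 0.436 / 0.0288
= 15.1389

15.1389


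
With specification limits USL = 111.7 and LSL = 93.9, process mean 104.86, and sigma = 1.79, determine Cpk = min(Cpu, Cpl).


Cpu = (USL - mean) / (3*sigma) = (111.7 - 104.86) / (3*1.79) = 1.2737
Cpl = (mean - LSL) / (3*sigma) = (104.86 - 93.9) / (3*1.79) = 2.0410
Cpk = min(Cpu, Cpl) = 1.2737

1.2737


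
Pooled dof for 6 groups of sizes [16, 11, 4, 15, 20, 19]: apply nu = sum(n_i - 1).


nu = sum_i (n_i - 1)
nu = ((16 - 1) + (11 - 1) + (4 - 1) + (15 - 1) + (20 - 1) + (19 - 1))
nu = 15 + 10 + 3 + 14 + 19 + 18
nu = 79

79


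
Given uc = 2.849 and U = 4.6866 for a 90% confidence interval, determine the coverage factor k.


k = U / uc
k = 4.6866 / 2.849
k = 1.645

1.645


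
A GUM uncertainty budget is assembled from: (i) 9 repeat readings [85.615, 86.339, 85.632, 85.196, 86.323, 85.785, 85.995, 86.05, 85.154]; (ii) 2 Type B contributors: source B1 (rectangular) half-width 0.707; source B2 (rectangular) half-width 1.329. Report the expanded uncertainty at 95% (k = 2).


mean = (85.615 + 86.339 + 85.632 + 85.196 + 86.323 + 85.785 + 85.995 + 86.05 + 85.154) / 9 = 85.78766667
s = sqrt(sum((x - mean)^2)/(n-1)) = 0.43416759
u_A = s / sqrt(n) = 0.43416759 / sqrt(9) = 0.14472253
u_B1 = 0.707 / sqrt(3) = 0.40818664
u_B2 = 1.329 / sqrt(3) = 0.76729851
uc = sqrt(0.14472253^2 + 0.40818664^2 + 0.76729851^2) = 0.88108339
U = k * uc = 2 * 0.88108339
U = 1.7622

1.7622


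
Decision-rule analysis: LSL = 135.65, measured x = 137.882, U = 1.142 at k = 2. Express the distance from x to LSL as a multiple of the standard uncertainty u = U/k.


u = U / k = 1.142 / 2 = 0.571
margin = |LSL - x| = |135.65 - 137.882| = 2.232
z = margin / u = 2.232 / 0.571
z = 3.9089

3.9089


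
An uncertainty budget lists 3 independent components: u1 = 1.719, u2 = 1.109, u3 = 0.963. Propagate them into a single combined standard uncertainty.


uc = sqrt(1.719^2 + 1.109^2 + 0.963^2)
uc = sqrt(5.112211)
uc = 2.2610

2.2610


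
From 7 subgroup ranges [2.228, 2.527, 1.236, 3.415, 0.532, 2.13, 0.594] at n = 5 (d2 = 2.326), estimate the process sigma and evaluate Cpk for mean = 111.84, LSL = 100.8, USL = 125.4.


R_bar = (2.228 + 2.527 + 1.236 + 3.415 + 0.532 + 2.13 + 0.594) / 7 = 1.8088571
sigma = R_bar / d2 = 1.8088571 / 2.326 = 0.77766857
Cp = (USL - LSL)/(6*sigma) = (125.4 - 100.8)/(6*0.77766857) = 5.2722
Cpu = (125.4 - 111.84)/(3*0.77766857) = 5.8122
Cpl = (111.84 - 100.8)/(3*0.77766857) = 4.7321
Cpk = min(Cpu, Cpl) = 4.7321

4.7321


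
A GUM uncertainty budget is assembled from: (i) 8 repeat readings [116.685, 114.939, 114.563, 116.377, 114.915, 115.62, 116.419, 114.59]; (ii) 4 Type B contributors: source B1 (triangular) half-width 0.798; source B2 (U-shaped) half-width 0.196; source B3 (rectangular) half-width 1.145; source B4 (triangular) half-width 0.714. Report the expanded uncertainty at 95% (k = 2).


mean = (116.685 + 114.939 + 114.563 + 116.377 + 114.915 + 115.62 + 116.419 + 114.59) / 8 = 115.5135
s = sqrt(sum((x - mean)^2)/(n-1)) = 0.87781156
u_A = s / sqrt(n) = 0.87781156 / sqrt(8) = 0.31035325
u_B1 = 0.798 / sqrt(6) = 0.32578214
u_B2 = 0.196 / sqrt(2) = 0.13859293
u_B3 = 1.145 / sqrt(3) = 0.66106606
u_B4 = 0.714 / sqrt(6) = 0.29148928
uc = sqrt(0.31035325^2 + 0.32578214^2 + 0.13859293^2 + 0.66106606^2 + 0.29148928^2) = 0.86234302
U = k * uc = 2 * 0.86234302
U = 1.7247

1.7247


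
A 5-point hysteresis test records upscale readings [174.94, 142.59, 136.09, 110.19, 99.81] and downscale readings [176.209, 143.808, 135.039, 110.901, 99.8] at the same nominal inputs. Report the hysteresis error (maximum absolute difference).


|174.94 - 176.209| = 1.2690
|142.59 - 143.808| = 1.2180
|136.09 - 135.039| = 1.0510
|110.19 - 110.901| = 0.7110
|99.81 - 99.8| = 0.0100
hysteresis = max(diffs) = 1.2690

1.2690


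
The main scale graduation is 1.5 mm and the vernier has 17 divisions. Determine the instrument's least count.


LC = MSD / n_div
= 1.5 / 17
= 0.0882

0.0882


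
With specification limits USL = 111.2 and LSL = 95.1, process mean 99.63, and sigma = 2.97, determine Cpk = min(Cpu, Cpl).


Cpu = (USL - mean) / (3*sigma) = (111.2 - 99.63) / (3*2.97) = 1.2985
Cpl = (mean - LSL) / (3*sigma) = (99.63 - 95.1) / (3*2.97) = 0.5084
Cpk = min(Cpu, Cpl) = 0.5084

0.5084


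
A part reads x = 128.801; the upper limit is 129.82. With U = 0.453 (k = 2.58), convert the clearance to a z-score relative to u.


u = U / k = 0.453 / 2.58 = 0.1755814
margin = |USL - x| = |129.82 - 128.801| = 1.019
z = margin / u = 1.019 / 0.1755814
z = 5.8036

5.8036


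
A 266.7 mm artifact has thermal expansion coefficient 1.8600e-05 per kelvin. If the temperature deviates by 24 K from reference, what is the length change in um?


dL = L * alpha * dT
= 266.7 * 1.8600e-05 * 24
= 0.1190549 mm
dL_um = 0.1190549 * 1000 = 119.0549 um

119.0549


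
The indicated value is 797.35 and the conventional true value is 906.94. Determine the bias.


Systematic error = measured - true
= 797.35 - 906.94
= -109.5900

-109.5900


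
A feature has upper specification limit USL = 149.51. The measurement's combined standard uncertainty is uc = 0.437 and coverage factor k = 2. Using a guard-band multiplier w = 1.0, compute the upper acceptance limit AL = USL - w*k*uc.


U = k * uc = 2 * 0.437 = 0.874
guard band g = w * U = 1.0 * 0.874 = 0.874
AL = USL - g = 149.51 - 0.874
AL = 148.6360

148.6360


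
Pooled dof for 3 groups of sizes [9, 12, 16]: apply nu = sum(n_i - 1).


nu = sum_i (n_i - 1)
nu = ((9 - 1) + (12 - 1) + (16 - 1))
nu = 8 + 11 + 15
nu = 34

34


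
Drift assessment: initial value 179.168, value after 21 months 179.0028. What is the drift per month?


rate = (v2 - v1) / months
= (179.0028 - 179.168) / 21
= -0.1652 / 21
= -0.0079

-0.0079


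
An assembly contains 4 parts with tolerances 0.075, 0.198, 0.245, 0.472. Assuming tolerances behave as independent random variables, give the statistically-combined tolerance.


RSS = sqrt(0.075^2 + 0.198^2 + 0.245^2 + 0.472^2)
= sqrt(0.327638)
= 0.5724

0.5724


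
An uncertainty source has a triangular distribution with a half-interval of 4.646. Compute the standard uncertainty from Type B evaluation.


u_B = half_width / sqrt(6)
u_B = 4.646 / 2.4494897
u_B = 1.8967

1.8967


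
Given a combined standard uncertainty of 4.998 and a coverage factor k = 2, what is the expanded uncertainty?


U = k * uc
U = 2 * 4.998
U = 9.9960

9.9960


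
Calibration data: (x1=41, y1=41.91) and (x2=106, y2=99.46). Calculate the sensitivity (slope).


slope = (y2 - y1) / (x2 - x1)
= (99.46 - 41.91) / (106 - 41)
= 57.5500 / 65
= 0.8854

0.8854


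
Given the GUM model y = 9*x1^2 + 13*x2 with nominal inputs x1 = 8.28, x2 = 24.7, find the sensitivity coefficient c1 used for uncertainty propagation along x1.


y = 9*x1^2 + 13*x2
dy/dx1 = 2*9*x1
Evaluate at x1 = 8.28: c1 = 18 * 8.28
c1 = 149.0400

149.0400


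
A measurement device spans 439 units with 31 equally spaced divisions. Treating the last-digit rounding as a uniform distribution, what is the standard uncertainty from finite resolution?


resolution = range / divisions
resolution = 439 / 31 = 14.16129
u_res = resolution / (2*sqrt(3))
u_res = 14.16129 / 3.4641016
u_res = 4.0880

4.0880


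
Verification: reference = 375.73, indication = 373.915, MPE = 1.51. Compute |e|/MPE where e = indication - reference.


e = indication - reference = 373.915 - 375.73 = -1.8150
|e| = 1.8150
ratio = |e| / MPE = 1.8150 / 1.51
ratio = 1.2020

1.2020


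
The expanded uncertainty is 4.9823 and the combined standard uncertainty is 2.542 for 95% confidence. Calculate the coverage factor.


k = U / uc
k = 4.9823 / 2.542
k = 1.96

1.96


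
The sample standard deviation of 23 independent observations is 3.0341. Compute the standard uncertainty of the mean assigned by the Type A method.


u_A = s / sqrt(n)
u_A = 3.0341 / sqrt(23)
u_A = 3.0341 / 4.7958315
u_A = 0.6327

0.6327


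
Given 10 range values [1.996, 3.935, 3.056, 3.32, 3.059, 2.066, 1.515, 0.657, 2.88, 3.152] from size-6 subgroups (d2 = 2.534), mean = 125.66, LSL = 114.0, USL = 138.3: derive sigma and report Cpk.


R_bar = (1.996 + 3.935 + 3.056 + 3.32 + 3.059 + 2.066 + 1.515 + 0.657 + 2.88 + 3.152) / 10 = 2.5636
sigma = R_bar / d2 = 2.5636 / 2.534 = 1.0116811
Cp = (USL - LSL)/(6*sigma) = (138.3 - 114.0)/(6*1.0116811) = 4.0032
Cpu = (138.3 - 125.66)/(3*1.0116811) = 4.1647
Cpl = (125.66 - 114.0)/(3*1.0116811) = 3.8418
Cpk = min(Cpu, Cpl) = 3.8418

3.8418


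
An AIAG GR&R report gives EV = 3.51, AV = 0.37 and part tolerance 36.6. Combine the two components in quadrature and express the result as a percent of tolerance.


GRR = sqrt(EV^2 + AV^2) = sqrt(3.51^2 + 0.37^2) = 3.5294475
%GRR = GRR / tol * 100 = 3.5294475 / 36.6 * 100
%GRR = 9.6433

9.6433


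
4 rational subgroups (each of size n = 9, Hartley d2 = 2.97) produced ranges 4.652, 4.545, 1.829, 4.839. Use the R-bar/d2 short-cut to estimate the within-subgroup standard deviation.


R_bar = (4.652 + 4.545 + 1.829 + 4.839) / 4
R_bar = 15.865 / 4 = 3.96625
sigma_hat = R_bar / d2 = 3.96625 / 2.97 = 1.3354

1.3354


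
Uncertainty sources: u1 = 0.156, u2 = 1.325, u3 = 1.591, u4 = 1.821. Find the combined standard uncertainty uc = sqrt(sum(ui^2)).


uc = sqrt(0.156^2 + 1.325^2 + 1.591^2 + 1.821^2)
uc = sqrt(7.627283)
uc = 2.7618

2.7618


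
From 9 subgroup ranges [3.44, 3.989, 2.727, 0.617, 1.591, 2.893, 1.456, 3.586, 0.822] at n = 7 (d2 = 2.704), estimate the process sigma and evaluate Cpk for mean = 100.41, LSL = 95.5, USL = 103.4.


R_bar = (3.44 + 3.989 + 2.727 + 0.617 + 1.591 + 2.893 + 1.456 + 3.586 + 0.822) / 9 = 2.3467778
sigma = R_bar / d2 = 2.3467778 / 2.704 = 0.8678912
Cp = (USL - LSL)/(6*sigma) = (103.4 - 95.5)/(6*0.8678912) = 1.5171
Cpu = (103.4 - 100.41)/(3*0.8678912) = 1.1484
Cpl = (100.41 - 95.5)/(3*0.8678912) = 1.8858
Cpk = min(Cpu, Cpl) = 1.1484

1.1484


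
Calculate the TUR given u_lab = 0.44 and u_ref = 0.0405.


TUR = u_lab / u_ref
= 0.44 / 0.0405
= 10.8642

10.8642


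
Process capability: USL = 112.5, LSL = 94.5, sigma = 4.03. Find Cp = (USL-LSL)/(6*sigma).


Cp = (USL - LSL) / (6 * sigma)
= (112.5 - 94.5) / (6 * 4.03)
= 18.0000 / 24.1800
= 0.7444

0.7444


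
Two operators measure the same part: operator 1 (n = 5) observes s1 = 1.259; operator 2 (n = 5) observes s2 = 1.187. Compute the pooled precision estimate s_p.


s_p = sqrt(((n1-1)*s1^2 + (n2-1)*s2^2) / (n1+n2-2))
numerator = (5-1)*1.259^2 + (5-1)*1.187^2 = 6.340324 + 5.635876 = 11.9762
denominator = 5 + 5 - 2 = 8
s_p^2 = 11.9762 / 8 = 1.497025
s_p = sqrt(1.497025) = 1.2235

1.2235


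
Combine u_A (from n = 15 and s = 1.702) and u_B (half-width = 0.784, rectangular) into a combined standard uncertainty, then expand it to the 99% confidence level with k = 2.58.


u_A = s / sqrt(n) = 1.702 / sqrt(15) = 0.43945451
u_B = half_width / sqrt(3) = 0.784 / sqrt(3) = 0.45264261
uc = sqrt(u_A^2 + u_B^2) = sqrt(0.43945451^2 + 0.45264261^2) = 0.63087685
U = k * uc = 2.58 * 0.63087685
U = 1.6277

1.6277


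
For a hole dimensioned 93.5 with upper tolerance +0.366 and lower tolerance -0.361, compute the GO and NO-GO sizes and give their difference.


GO = nominal - lower_tol (smallest hole = maximum material condition)
GO = 93.5 - 0.361 = 93.139
NO-GO = nominal + upper_tol (largest hole = least material condition)
NO-GO = 93.5 + 0.366 = 93.866
spread = NO-GO - GO = 93.866 - 93.139 = 0.7270

0.7270


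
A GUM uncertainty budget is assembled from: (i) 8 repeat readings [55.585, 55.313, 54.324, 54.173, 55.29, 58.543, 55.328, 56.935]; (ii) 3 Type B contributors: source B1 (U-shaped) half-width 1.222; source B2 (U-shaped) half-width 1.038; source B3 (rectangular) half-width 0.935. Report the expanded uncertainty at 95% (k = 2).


mean = (55.585 + 55.313 + 54.324 + 54.173 + 55.29 + 58.543 + 55.328 + 56.935) / 8 = 55.686375
s = sqrt(sum((x - mean)^2)/(n-1)) = 1.4293341
u_A = s / sqrt(n) = 1.4293341 / sqrt(8) = 0.50534592
u_B1 = 1.222 / sqrt(2) = 0.86408449
u_B2 = 1.038 / sqrt(2) = 0.73397684
u_B3 = 0.935 / sqrt(3) = 0.5398225
uc = sqrt(0.50534592^2 + 0.86408449^2 + 0.73397684^2 + 0.5398225^2) = 1.3535682
U = k * uc = 2 * 1.3535682
U = 2.7071

2.7071


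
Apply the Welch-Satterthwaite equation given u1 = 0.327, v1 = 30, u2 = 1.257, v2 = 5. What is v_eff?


uc = sqrt(u1^2 + u2^2) = sqrt(0.327^2 + 1.257^2) = 1.2988372
v_eff = uc^4 / (u1^4/v1 + u2^4/v2)
= 1.2988372^4 / (0.327^4/30 + 1.257^4/5)
= 2.845895 / 0.4996921
v_eff = 5.6953

5.6953


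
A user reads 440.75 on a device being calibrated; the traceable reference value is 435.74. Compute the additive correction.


Correction = standard - reading
= 435.74 - 440.75
= -5.0100

-5.0100


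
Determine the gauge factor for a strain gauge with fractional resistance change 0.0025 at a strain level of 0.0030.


GF = (dR/R) / epsilon
= 0.0025 / 0.0030
= 0.8333

0.8333


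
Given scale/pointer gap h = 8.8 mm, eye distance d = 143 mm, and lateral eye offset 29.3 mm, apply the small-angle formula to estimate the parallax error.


error = h * offset / d
= 8.8 * 29.3 / 143
= 1.8031

1.8031


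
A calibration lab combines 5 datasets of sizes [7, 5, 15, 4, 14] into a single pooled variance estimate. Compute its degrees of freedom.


nu = sum_i (n_i - 1)
nu = ((7 - 1) + (5 - 1) + (15 - 1) + (4 - 1) + (14 - 1))
nu = 6 + 4 + 14 + 3 + 13
nu = 40

40


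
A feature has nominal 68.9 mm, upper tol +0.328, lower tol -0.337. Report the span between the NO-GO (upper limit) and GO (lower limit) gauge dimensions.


GO = nominal - lower_tol (smallest hole = maximum material condition)
GO = 68.9 - 0.337 = 68.563
NO-GO = nominal + upper_tol (largest hole = least material condition)
NO-GO = 68.9 + 0.328 = 69.228
spread = NO-GO - GO = 69.228 - 68.563 = 0.6650

0.6650


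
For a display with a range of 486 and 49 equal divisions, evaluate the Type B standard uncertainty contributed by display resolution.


resolution = range / divisions
resolution = 486 / 49 = 9.9183673
u_res = resolution / (2*sqrt(3))
u_res = 9.9183673 / 3.4641016
u_res = 2.8632

2.8632


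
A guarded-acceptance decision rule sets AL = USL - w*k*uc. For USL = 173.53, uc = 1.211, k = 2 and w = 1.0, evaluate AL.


U = k * uc = 2 * 1.211 = 2.422
guard band g = w * U = 1.0 * 2.422 = 2.422
AL = USL - g = 173.53 - 2.422
AL = 171.1080

171.1080


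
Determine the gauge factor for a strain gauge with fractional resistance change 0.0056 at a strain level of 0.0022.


GF = (dR/R) / epsilon
= 0.0056 / 0.0022
= 2.5455

2.5455


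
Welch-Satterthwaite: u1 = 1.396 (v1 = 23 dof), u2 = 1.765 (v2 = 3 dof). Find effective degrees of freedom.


uc = sqrt(u1^2 + u2^2) = sqrt(1.396^2 + 1.765^2) = 2.2503424
v_eff = uc^4 / (u1^4/v1 + u2^4/v2)
= 2.2503424^4 / (1.396^4/23 + 1.765^4/3)
= 25.64451 / 3.400001
v_eff = 7.5425

7.5425


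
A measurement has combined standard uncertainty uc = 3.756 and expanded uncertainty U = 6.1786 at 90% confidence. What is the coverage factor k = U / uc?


k = U / uc
k = 6.1786 / 3.756
k = 1.645

1.645


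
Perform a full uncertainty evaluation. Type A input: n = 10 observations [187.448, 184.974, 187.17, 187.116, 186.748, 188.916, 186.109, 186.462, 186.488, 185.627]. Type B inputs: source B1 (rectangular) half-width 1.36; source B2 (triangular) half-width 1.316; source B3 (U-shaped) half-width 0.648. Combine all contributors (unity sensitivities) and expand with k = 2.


mean = (187.448 + 184.974 + 187.17 + 187.116 + 186.748 + 188.916 + 186.109 + 186.462 + 186.488 + 185.627) / 10 = 186.7058
s = sqrt(sum((x - mean)^2)/(n-1)) = 1.0774124
u_A = s / sqrt(n) = 1.0774124 / sqrt(10) = 0.34070772
u_B1 = 1.36 / sqrt(3) = 0.78519637
u_B2 = 1.316 / sqrt(6) = 0.53725475
u_B3 = 0.648 / sqrt(2) = 0.45820519
uc = sqrt(0.34070772^2 + 0.78519637^2 + 0.53725475^2 + 0.45820519^2) = 1.1095989
U = k * uc = 2 * 1.1095989
U = 2.2192

2.2192


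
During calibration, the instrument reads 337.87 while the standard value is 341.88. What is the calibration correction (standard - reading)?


Correction = standard - reading
= 341.88 - 337.87
= 4.0100

4.0100


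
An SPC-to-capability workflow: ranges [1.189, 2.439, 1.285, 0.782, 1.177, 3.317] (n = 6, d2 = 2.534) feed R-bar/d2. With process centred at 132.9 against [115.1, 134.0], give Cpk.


R_bar = (1.189 + 2.439 + 1.285 + 0.782 + 1.177 + 3.317) / 6 = 1.6981667
sigma = R_bar / d2 = 1.6981667 / 2.534 = 0.6701526
Cp = (USL - LSL)/(6*sigma) = (134.0 - 115.1)/(6*0.6701526) = 4.7004
Cpu = (134.0 - 132.9)/(3*0.6701526) = 0.5471
Cpl = (132.9 - 115.1)/(3*0.6701526) = 8.8537
Cpk = min(Cpu, Cpl) = 0.5471

0.5471


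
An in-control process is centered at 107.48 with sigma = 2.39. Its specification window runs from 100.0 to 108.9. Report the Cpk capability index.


Cpu = (USL - mean) / (3*sigma) = (108.9 - 107.48) / (3*2.39) = 0.1980
Cpl = (mean - LSL) / (3*sigma) = (107.48 - 100.0) / (3*2.39) = 1.0432
Cpk = min(Cpu, Cpl) = 0.1980

0.1980


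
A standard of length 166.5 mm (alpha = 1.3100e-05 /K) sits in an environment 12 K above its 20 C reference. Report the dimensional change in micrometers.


dL = L * alpha * dT
= 166.5 * 1.3100e-05 * 12
= 0.0261738 mm
dL_um = 0.0261738 * 1000 = 26.1738 um

26.1738
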